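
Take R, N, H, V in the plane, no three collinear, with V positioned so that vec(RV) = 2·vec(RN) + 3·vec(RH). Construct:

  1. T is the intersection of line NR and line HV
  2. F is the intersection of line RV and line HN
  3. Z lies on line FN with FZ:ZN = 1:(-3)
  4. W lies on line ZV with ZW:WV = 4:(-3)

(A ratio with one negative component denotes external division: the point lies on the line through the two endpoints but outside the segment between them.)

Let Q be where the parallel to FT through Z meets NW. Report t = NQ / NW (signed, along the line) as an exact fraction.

Assign R = (0, 0), N = (1, 0), H = (0, 1), V = (2, 3) — the answer is frame-independent, so this choice is without loss of generality.
1. T is the intersection of line NR and line HV ⇒ T = (-1, 0)
2. F is the intersection of line RV and line HN ⇒ F = (2/5, 3/5)
3. Z lies on line FN with FZ:ZN = 1:(-3) ⇒ Z = (1/10, 9/10)
4. W lies on line ZV with ZW:WV = 4:(-3) ⇒ W = (77/10, 93/10)
through Z parallel to FT: direction (-7/5, -3/5); meets NW at Q = (117/50, 93/50)
Q = N + t·(W−N) with t = 1/5

t = 1/5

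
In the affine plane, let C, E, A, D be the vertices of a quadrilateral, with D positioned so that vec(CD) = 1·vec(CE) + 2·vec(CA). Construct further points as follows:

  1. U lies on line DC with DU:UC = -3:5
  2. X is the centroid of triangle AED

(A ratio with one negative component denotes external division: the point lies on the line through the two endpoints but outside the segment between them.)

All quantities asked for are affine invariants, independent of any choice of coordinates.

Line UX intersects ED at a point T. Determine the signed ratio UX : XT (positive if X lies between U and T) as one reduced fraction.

UX:XT = -11/2

Assign C = (0, 0), E = (1, 0), A = (0, 1), D = (1, 2) — the answer is frame-independent, so this choice is without loss of generality.
1. U lies on line DC with DU:UC = -3:5 ⇒ U = (5/2, 5)
2. X is the centroid of triangle AED ⇒ X = (2/3, 1)
line UX meets ED at T = (1, 19/11)
X = U + t·(T−U) with t = 11/9, so UX:XT = 11/9:-2/9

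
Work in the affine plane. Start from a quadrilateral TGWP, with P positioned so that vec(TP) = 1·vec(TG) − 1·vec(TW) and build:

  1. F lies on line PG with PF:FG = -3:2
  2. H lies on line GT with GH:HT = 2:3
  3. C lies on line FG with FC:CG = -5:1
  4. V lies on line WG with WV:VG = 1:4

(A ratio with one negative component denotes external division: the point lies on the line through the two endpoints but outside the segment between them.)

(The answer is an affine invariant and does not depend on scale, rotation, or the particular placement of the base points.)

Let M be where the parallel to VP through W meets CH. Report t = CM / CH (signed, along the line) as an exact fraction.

Work in coordinates with T = (0, 0), G = (1, 0), W = (0, 1), P = (1, -1).
1. F lies on line PG with PF:FG = -3:2 ⇒ F = (1, 2)
2. H lies on line GT with GH:HT = 2:3 ⇒ H = (3/5, 0)
3. C lies on line FG with FC:CG = -5:1 ⇒ C = (1, -1/2)
4. V lies on line WG with WV:VG = 1:4 ⇒ V = (1/5, 4/5)
through W parallel to VP: direction (4/5, -9/5); meets CH at M = (1/4, 7/16)
M = C + t·(H−C) with t = 15/8

t = 15/8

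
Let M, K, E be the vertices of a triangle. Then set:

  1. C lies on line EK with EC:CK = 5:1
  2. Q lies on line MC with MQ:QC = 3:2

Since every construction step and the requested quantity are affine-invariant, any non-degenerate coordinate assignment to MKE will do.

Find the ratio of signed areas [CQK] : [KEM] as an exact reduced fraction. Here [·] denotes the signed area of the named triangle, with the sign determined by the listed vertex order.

Work in coordinates with M = (0, 0), K = (1, 0), E = (0, 1).
1. C lies on line EK with EC:CK = 5:1 ⇒ C = (5/6, 1/6)
2. Q lies on line MC with MQ:QC = 3:2 ⇒ Q = (1/2, 1/10)
2·[CQK] = 1/15, 2·[KEM] = 1
[CQK]:[KEM] = 1/15:1 = 1/15

[CQK]:[KEM] = 1/15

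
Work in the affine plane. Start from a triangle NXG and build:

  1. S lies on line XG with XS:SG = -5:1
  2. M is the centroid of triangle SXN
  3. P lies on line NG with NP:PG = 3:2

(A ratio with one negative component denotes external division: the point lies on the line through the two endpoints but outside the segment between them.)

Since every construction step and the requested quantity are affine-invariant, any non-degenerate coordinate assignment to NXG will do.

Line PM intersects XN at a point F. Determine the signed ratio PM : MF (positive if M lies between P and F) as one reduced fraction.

PM:MF = 11/25

Choose coordinates N = (0, 0), X = (1, 0), G = (0, 1).
1. S lies on line XG with XS:SG = -5:1 ⇒ S = (-1/4, 5/4)
2. M is the centroid of triangle SXN ⇒ M = (1/4, 5/12)
3. P lies on line NG with NP:PG = 3:2 ⇒ P = (0, 3/5)
line PM meets XN at F = (9/11, 0)
M = P + t·(F−P) with t = 11/36, so PM:MF = 11/36:25/36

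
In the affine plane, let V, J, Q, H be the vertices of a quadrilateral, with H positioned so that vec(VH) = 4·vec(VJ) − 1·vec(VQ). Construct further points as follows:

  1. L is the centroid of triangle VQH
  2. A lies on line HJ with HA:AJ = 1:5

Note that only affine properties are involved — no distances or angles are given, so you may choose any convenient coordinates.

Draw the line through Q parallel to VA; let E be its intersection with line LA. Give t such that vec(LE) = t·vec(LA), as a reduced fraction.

Choose coordinates V = (0, 0), J = (1, 0), Q = (0, 1), H = (4, -1).
1. L is the centroid of triangle VQH ⇒ L = (4/3, 0)
2. A lies on line HJ with HA:AJ = 1:5 ⇒ A = (7/2, -5/6)
through Q parallel to VA: direction (7/2, -5/6); meets LA at E = (-133/40, 43/24)
E = L + t·(A−L) with t = -43/20

t = -43/20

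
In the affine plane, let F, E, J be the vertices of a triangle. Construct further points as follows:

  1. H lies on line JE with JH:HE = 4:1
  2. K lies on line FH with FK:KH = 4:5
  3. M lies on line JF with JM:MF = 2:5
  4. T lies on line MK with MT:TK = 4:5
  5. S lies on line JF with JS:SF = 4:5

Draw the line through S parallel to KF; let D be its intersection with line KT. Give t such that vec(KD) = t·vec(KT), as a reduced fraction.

t = 7/5

Assign F = (0, 0), E = (1, 0), J = (0, 1) — the answer is frame-independent, so this choice is without loss of generality.
1. H lies on line JE with JH:HE = 4:1 ⇒ H = (4/5, 1/5)
2. K lies on line FH with FK:KH = 4:5 ⇒ K = (16/45, 4/45)
3. M lies on line JF with JM:MF = 2:5 ⇒ M = (0, 5/7)
4. T lies on line MK with MT:TK = 4:5 ⇒ T = (64/405, 1237/2835)
5. S lies on line JF with JS:SF = 4:5 ⇒ S = (0, 5/9)
through S parallel to KF: direction (-16/45, -4/45); meets KT at D = (32/405, 233/405)
D = K + t·(T−K) with t = 7/5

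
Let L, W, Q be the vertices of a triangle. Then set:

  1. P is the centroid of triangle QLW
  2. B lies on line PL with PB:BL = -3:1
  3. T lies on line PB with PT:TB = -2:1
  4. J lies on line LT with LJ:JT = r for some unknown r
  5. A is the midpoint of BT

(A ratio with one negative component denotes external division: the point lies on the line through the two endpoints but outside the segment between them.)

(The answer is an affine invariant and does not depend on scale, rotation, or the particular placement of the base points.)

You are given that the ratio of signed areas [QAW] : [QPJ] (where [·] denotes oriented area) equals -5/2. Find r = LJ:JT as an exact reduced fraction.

Choose coordinates L = (0, 0), W = (1, 0), Q = (0, 1).
1. P is the centroid of triangle QLW ⇒ P = (1/3, 1/3)
2. B lies on line PL with PB:BL = -3:1 ⇒ B = (-1/6, -1/6)
3. T lies on line PB with PT:TB = -2:1 ⇒ T = (-2/3, -2/3)
4. With LJ:JT = r, write λ = r/(r+1) so J = L + λ·(T−L); J is affine-linear in λ
5. A is the midpoint of BT ⇒ A = (-5/12, -5/12)
Every point depending on J is an affine combination of J and λ-independent points, so each such coordinate is linear in λ; the λ² term in each signed area is a multiple of (T−L)×(T−L) = 0, so 2·[QAW] and 2·[QPJ] are each linear in λ. Evaluating at λ=0 and λ=1:
  2·[QAW] = 11/6,   2·[QPJ] = -2/3·λ − 1/3
So [QAW]:[QPJ] = (11/6) / (-2/3·λ − 1/3). Setting this equal to -5/2:
  11/6 = -5/2·(-2/3·λ − 1/3)  ⇒  λ = 3/5
Then r = λ/(1−λ) = (3/5)/(2/5) = 3/2. Check: with r = 3/2, J = (-2/5, -2/5) and [QAW]:[QPJ] = -5/2 as required.

r = 3/2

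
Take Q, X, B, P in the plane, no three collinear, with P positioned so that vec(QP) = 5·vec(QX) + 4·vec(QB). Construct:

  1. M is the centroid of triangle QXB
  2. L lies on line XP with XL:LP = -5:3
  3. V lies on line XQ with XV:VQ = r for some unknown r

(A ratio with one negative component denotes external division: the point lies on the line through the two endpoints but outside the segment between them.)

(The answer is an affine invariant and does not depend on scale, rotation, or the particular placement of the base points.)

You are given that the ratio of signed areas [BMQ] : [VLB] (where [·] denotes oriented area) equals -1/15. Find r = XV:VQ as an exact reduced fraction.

r = -5/2

Assign Q = (0, 0), X = (1, 0), B = (0, 1), P = (5, 4) — the answer is frame-independent, so this choice is without loss of generality.
1. M is the centroid of triangle QXB ⇒ M = (1/3, 1/3)
2. L lies on line XP with XL:LP = -5:3 ⇒ L = (11, 10)
3. With XV:VQ = r, write λ = r/(r+1) so V = X + λ·(Q−X); V is affine-linear in λ
Every point depending on V is an affine combination of V and λ-independent points, so each such coordinate is linear in λ; the λ² term in each signed area is a multiple of (Q−X)×(Q−X) = 0, so 2·[BMQ] and 2·[VLB] are each linear in λ. Evaluating at λ=0 and λ=1:
  2·[BMQ] = -1/3,   2·[VLB] = -9·λ + 20
So [BMQ]:[VLB] = (-1/3) / (-9·λ + 20). Setting this equal to -1/15:
  -1/3 = -1/15·(-9·λ + 20)  ⇒  λ = 5/3
Then r = λ/(1−λ) = (5/3)/(-2/3) = -5/2. Check: with r = -5/2, V = (-2/3, 0) and [BMQ]:[VLB] = -1/15 as required.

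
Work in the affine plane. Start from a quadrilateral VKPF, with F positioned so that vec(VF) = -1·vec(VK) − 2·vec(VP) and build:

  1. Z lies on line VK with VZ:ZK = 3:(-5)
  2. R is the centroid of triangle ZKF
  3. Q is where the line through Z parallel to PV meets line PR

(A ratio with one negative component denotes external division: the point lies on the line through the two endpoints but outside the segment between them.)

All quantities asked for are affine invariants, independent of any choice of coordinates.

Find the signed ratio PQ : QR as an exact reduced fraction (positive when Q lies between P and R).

PQ:QR = -3/2

Set V = (0, 0), K = (1, 0), P = (0, 1), F = (-1, -2); any affine frame gives the same invariant.
1. Z lies on line VK with VZ:ZK = 3:(-5) ⇒ Z = (-3/2, 0)
2. R is the centroid of triangle ZKF ⇒ R = (-1/2, -2/3)
3. Q is where the line through Z parallel to PV meets line PR ⇒ Q = (-3/2, -4)
Q = P + t·(R−P) with t = 3, so PQ:QR = t:(1−t) = 3:-2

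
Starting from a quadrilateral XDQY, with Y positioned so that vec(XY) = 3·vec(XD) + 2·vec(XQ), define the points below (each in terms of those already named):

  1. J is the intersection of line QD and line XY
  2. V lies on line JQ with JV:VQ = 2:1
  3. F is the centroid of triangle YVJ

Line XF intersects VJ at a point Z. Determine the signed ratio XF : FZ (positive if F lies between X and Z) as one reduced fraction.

XF:FZ = -7/4

Work in coordinates with X = (0, 0), D = (1, 0), Q = (0, 1), Y = (3, 2).
1. J is the intersection of line QD and line XY ⇒ J = (3/5, 2/5)
2. V lies on line JQ with JV:VQ = 2:1 ⇒ V = (1/5, 4/5)
3. F is the centroid of triangle YVJ ⇒ F = (19/15, 16/15)
line XF meets VJ at Z = (19/35, 16/35)
F = X + t·(Z−X) with t = 7/3, so XF:FZ = 7/3:-4/3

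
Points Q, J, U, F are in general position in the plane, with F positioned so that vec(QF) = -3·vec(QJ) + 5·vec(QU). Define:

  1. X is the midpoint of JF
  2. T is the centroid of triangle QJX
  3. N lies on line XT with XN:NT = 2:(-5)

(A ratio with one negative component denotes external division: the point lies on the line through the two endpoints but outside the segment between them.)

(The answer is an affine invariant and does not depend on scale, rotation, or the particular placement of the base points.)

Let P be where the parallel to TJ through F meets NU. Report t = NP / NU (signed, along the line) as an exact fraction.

Set Q = (0, 0), J = (1, 0), U = (0, 1), F = (-3, 5); any affine frame gives the same invariant.
1. X is the midpoint of JF ⇒ X = (-1, 5/2)
2. T is the centroid of triangle QJX ⇒ T = (0, 5/6)
3. N lies on line XT with XN:NT = 2:(-5) ⇒ N = (-5/3, 65/18)
through F parallel to TJ: direction (1, -5/6); meets NU at P = (-45/22, 185/44)
P = N + t·(U−N) with t = -5/22

t = -5/22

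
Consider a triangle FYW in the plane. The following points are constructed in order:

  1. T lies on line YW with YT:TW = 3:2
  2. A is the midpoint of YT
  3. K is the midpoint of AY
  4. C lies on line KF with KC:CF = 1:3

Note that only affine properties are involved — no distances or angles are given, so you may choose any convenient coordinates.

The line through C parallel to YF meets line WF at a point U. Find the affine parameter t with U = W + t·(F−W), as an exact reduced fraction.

t = 71/80

Choose coordinates F = (0, 0), Y = (1, 0), W = (0, 1).
1. T lies on line YW with YT:TW = 3:2 ⇒ T = (2/5, 3/5)
2. A is the midpoint of YT ⇒ A = (7/10, 3/10)
3. K is the midpoint of AY ⇒ K = (17/20, 3/20)
4. C lies on line KF with KC:CF = 1:3 ⇒ C = (51/80, 9/80)
through C parallel to YF: direction (-1, 0); meets WF at U = (0, 9/80)
U = W + t·(F−W) with t = 71/80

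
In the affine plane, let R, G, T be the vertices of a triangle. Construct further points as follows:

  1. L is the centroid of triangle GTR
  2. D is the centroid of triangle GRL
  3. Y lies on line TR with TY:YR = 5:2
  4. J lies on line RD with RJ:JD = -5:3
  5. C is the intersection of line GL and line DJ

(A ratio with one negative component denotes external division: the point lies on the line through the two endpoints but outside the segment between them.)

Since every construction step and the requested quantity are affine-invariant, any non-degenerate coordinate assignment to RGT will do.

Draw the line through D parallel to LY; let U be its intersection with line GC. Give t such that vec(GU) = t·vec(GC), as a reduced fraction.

t = 8/9

Choose coordinates R = (0, 0), G = (1, 0), T = (0, 1).
1. L is the centroid of triangle GTR ⇒ L = (1/3, 1/3)
2. D is the centroid of triangle GRL ⇒ D = (4/9, 1/9)
3. Y lies on line TR with TY:YR = 5:2 ⇒ Y = (0, 2/7)
4. J lies on line RD with RJ:JD = -5:3 ⇒ J = (10/9, 5/18)
5. C is the intersection of line GL and line DJ ⇒ C = (2/3, 1/6)
through D parallel to LY: direction (-1/3, -1/21); meets GC at U = (19/27, 4/27)
U = G + t·(C−G) with t = 8/9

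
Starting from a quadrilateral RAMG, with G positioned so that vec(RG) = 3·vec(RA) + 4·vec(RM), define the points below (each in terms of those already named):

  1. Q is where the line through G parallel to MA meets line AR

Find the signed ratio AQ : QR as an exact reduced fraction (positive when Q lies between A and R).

Choose coordinates R = (0, 0), A = (1, 0), M = (0, 1), G = (3, 4).
1. Q is where the line through G parallel to MA meets line AR ⇒ Q = (7, 0)
Q = A + t·(R−A) with t = -6, so AQ:QR = t:(1−t) = -6:7

AQ:QR = -6/7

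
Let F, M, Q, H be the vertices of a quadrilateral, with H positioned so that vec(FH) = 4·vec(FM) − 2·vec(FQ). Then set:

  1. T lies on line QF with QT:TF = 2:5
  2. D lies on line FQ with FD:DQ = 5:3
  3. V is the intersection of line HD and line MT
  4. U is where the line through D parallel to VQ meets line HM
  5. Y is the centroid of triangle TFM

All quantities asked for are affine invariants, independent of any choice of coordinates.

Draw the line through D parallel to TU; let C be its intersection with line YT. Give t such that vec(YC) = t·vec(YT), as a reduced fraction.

Assign F = (0, 0), M = (1, 0), Q = (0, 1), H = (4, -2) — the answer is frame-independent, so this choice is without loss of generality.
1. T lies on line QF with QT:TF = 2:5 ⇒ T = (0, 5/7)
2. D lies on line FQ with FD:DQ = 5:3 ⇒ D = (0, 5/8)
3. V is the intersection of line HD and line MT ⇒ V = (20/13, -5/13)
4. U is where the line through D parallel to VQ meets line HM ⇒ U = (-5/28, 11/14)
5. Y is the centroid of triangle TFM ⇒ Y = (1/3, 5/21)
through D parallel to TU: direction (-5/28, 1/14); meets YT at C = (25/288, 85/144)
C = Y + t·(T−Y) with t = 71/96

t = 71/96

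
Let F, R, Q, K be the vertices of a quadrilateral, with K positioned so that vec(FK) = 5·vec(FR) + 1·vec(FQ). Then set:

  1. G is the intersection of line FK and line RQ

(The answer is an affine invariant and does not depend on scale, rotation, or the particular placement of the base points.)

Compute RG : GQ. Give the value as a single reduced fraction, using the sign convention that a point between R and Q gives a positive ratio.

RG:GQ = 1/5

Assign F = (0, 0), R = (1, 0), Q = (0, 1), K = (5, 1) — the answer is frame-independent, so this choice is without loss of generality.
1. G is the intersection of line FK and line RQ ⇒ G = (5/6, 1/6)
G = R + t·(Q−R) with t = 1/6, so RG:GQ = t:(1−t) = 1/6:5/6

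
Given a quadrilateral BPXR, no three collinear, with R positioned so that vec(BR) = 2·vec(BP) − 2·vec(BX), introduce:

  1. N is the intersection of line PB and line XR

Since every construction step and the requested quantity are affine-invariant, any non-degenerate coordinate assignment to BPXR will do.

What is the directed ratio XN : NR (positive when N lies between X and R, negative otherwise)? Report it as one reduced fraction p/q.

Work in coordinates with B = (0, 0), P = (1, 0), X = (0, 1), R = (2, -2).
1. N is the intersection of line PB and line XR ⇒ N = (2/3, 0)
N = X + t·(R−X) with t = 1/3, so XN:NR = t:(1−t) = 1/3:2/3

XN:NR = 1/2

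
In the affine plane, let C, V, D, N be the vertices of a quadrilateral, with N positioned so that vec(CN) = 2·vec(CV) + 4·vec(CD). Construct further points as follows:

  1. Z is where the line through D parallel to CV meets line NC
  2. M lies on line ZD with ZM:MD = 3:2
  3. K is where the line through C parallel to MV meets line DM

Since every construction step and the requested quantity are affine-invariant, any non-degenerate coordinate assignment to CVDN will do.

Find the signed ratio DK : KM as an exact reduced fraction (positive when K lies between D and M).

Set C = (0, 0), V = (1, 0), D = (0, 1), N = (2, 4); any affine frame gives the same invariant.
1. Z is where the line through D parallel to CV meets line NC ⇒ Z = (1/2, 1)
2. M lies on line ZD with ZM:MD = 3:2 ⇒ M = (1/5, 1)
3. K is where the line through C parallel to MV meets line DM ⇒ K = (-4/5, 1)
K = D + t·(M−D) with t = -4, so DK:KM = t:(1−t) = -4:5

DK:KM = -4/5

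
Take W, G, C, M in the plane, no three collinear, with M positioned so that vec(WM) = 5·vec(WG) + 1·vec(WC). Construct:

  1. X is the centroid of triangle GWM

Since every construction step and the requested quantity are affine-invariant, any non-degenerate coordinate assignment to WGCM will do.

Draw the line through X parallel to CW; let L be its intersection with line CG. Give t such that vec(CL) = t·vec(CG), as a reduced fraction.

t = 2

Choose coordinates W = (0, 0), G = (1, 0), C = (0, 1), M = (5, 1).
1. X is the centroid of triangle GWM ⇒ X = (2, 1/3)
through X parallel to CW: direction (0, -1); meets CG at L = (2, -1)
L = C + t·(G−C) with t = 2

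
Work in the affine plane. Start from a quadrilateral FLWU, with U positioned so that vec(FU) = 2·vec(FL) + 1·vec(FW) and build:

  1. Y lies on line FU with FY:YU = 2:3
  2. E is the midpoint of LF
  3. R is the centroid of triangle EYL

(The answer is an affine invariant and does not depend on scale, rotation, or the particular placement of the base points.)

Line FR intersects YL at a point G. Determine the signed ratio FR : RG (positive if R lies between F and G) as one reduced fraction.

Work in coordinates with F = (0, 0), L = (1, 0), W = (0, 1), U = (2, 1).
1. Y lies on line FU with FY:YU = 2:3 ⇒ Y = (4/5, 2/5)
2. E is the midpoint of LF ⇒ E = (1/2, 0)
3. R is the centroid of triangle EYL ⇒ R = (23/30, 2/15)
line FR meets YL at G = (23/25, 4/25)
R = F + t·(G−F) with t = 5/6, so FR:RG = 5/6:1/6

FR:RG = 5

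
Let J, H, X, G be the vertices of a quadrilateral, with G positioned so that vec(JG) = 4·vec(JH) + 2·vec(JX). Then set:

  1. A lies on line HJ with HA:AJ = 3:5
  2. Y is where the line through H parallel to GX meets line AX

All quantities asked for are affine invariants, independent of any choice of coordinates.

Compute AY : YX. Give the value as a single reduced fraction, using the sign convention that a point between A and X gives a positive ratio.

Work in coordinates with J = (0, 0), H = (1, 0), X = (0, 1), G = (4, 2).
1. A lies on line HJ with HA:AJ = 3:5 ⇒ A = (5/8, 0)
2. Y is where the line through H parallel to GX meets line AX ⇒ Y = (25/37, -3/37)
Y = A + t·(X−A) with t = -3/37, so AY:YX = t:(1−t) = -3/37:40/37

AY:YX = -3/40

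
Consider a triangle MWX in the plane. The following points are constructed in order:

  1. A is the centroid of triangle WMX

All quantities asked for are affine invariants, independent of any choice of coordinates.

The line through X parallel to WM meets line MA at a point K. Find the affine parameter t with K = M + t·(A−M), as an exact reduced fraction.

t = 3

Assign M = (0, 0), W = (1, 0), X = (0, 1) — the answer is frame-independent, so this choice is without loss of generality.
1. A is the centroid of triangle WMX ⇒ A = (1/3, 1/3)
through X parallel to WM: direction (-1, 0); meets MA at K = (1, 1)
K = M + t·(A−M) with t = 3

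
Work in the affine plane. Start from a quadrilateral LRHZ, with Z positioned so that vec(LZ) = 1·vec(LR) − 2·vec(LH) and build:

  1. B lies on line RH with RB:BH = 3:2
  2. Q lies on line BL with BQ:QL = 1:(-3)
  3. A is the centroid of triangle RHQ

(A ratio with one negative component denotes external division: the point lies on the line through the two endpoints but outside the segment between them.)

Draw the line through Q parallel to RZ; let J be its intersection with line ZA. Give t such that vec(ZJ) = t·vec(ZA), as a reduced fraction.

Choose coordinates L = (0, 0), R = (1, 0), H = (0, 1), Z = (1, -2).
1. B lies on line RH with RB:BH = 3:2 ⇒ B = (2/5, 3/5)
2. Q lies on line BL with BQ:QL = 1:(-3) ⇒ Q = (3/5, 9/10)
3. A is the centroid of triangle RHQ ⇒ A = (8/15, 19/30)
through Q parallel to RZ: direction (0, -2); meets ZA at J = (3/5, 9/35)
J = Z + t·(A−Z) with t = 6/7

t = 6/7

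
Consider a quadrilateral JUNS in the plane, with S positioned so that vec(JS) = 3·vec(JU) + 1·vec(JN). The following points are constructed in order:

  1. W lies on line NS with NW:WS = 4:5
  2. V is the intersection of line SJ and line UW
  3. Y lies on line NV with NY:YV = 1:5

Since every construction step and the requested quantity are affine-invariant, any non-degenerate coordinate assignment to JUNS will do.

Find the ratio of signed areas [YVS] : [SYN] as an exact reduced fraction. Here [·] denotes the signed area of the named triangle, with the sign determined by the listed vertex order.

Work in coordinates with J = (0, 0), U = (1, 0), N = (0, 1), S = (3, 1).
1. W lies on line NS with NW:WS = 4:5 ⇒ W = (4/3, 1)
2. V is the intersection of line SJ and line UW ⇒ V = (9/8, 3/8)
3. Y lies on line NV with NY:YV = 1:5 ⇒ Y = (3/16, 43/48)
2·[YVS] = 25/16, 2·[SYN] = -5/16
[YVS]:[SYN] = 25/16:-5/16 = -5

[YVS]:[SYN] = -5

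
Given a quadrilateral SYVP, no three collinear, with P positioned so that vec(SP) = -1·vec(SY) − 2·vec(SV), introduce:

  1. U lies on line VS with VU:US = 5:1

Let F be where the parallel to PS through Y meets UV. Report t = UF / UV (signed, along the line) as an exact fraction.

Set S = (0, 0), Y = (1, 0), V = (0, 1), P = (-1, -2); any affine frame gives the same invariant.
1. U lies on line VS with VU:US = 5:1 ⇒ U = (0, 1/6)
through Y parallel to PS: direction (1, 2); meets UV at F = (0, -2)
F = U + t·(V−U) with t = -13/5

t = -13/5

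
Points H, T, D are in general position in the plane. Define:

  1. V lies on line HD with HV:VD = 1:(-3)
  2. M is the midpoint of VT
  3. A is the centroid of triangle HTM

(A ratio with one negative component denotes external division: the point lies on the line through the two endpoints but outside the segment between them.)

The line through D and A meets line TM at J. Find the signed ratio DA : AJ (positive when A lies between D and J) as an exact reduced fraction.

Choose coordinates H = (0, 0), T = (1, 0), D = (0, 1).
1. V lies on line HD with HV:VD = 1:(-3) ⇒ V = (0, -1/2)
2. M is the midpoint of VT ⇒ M = (1/2, -1/4)
3. A is the centroid of triangle HTM ⇒ A = (1/2, -1/12)
line DA meets TM at J = (9/16, -7/32)
A = D + t·(J−D) with t = 8/9, so DA:AJ = 8/9:1/9

DA:AJ = 8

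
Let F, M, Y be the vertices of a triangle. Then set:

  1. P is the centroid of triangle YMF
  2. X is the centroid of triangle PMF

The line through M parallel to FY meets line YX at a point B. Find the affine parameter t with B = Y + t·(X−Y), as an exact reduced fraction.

Set F = (0, 0), M = (1, 0), Y = (0, 1); any affine frame gives the same invariant.
1. P is the centroid of triangle YMF ⇒ P = (1/3, 1/3)
2. X is the centroid of triangle PMF ⇒ X = (4/9, 1/9)
through M parallel to FY: direction (0, 1); meets YX at B = (1, -1)
B = Y + t·(X−Y) with t = 9/4

t = 9/4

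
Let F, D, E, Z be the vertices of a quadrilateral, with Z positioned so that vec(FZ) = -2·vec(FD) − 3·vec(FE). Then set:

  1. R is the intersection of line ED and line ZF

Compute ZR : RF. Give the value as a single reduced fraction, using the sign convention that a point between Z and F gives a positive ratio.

ZR:RF = -6

Work in coordinates with F = (0, 0), D = (1, 0), E = (0, 1), Z = (-2, -3).
1. R is the intersection of line ED and line ZF ⇒ R = (2/5, 3/5)
R = Z + t·(F−Z) with t = 6/5, so ZR:RF = t:(1−t) = 6/5:-1/5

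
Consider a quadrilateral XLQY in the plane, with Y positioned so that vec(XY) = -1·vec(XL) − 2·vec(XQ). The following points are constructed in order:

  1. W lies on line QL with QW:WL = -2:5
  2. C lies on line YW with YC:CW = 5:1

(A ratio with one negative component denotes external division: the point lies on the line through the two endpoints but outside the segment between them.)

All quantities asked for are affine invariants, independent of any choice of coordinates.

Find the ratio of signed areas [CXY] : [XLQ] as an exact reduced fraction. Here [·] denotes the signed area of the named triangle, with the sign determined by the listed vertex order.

Assign X = (0, 0), L = (1, 0), Q = (0, 1), Y = (-1, -2) — the answer is frame-independent, so this choice is without loss of generality.
1. W lies on line QL with QW:WL = -2:5 ⇒ W = (-2/3, 5/3)
2. C lies on line YW with YC:CW = 5:1 ⇒ C = (-13/18, 19/18)
2·[CXY] = -5/2, 2·[XLQ] = 1
[CXY]:[XLQ] = -5/2:1 = -5/2

[CXY]:[XLQ] = -5/2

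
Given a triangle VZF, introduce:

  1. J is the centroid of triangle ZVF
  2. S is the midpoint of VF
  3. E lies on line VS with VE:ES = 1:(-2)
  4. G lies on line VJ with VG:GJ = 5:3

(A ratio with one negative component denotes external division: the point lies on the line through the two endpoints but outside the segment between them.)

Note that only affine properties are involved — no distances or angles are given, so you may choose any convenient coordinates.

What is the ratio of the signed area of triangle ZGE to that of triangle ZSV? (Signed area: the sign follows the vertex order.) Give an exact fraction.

Assign V = (0, 0), Z = (1, 0), F = (0, 1) — the answer is frame-independent, so this choice is without loss of generality.
1. J is the centroid of triangle ZVF ⇒ J = (1/3, 1/3)
2. S is the midpoint of VF ⇒ S = (0, 1/2)
3. E lies on line VS with VE:ES = 1:(-2) ⇒ E = (0, -1/2)
4. G lies on line VJ with VG:GJ = 5:3 ⇒ G = (5/24, 5/24)
2·[ZGE] = 29/48, 2·[ZSV] = 1/2
[ZGE]:[ZSV] = 29/48:1/2 = 29/24

[ZGE]:[ZSV] = 29/24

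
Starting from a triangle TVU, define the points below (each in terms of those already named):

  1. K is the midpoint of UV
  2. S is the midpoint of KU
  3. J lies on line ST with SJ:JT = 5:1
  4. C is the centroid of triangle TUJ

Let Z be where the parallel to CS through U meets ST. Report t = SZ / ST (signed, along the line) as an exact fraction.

t = -11/6

Assign T = (0, 0), V = (1, 0), U = (0, 1) — the answer is frame-independent, so this choice is without loss of generality.
1. K is the midpoint of UV ⇒ K = (1/2, 1/2)
2. S is the midpoint of KU ⇒ S = (1/4, 3/4)
3. J lies on line ST with SJ:JT = 5:1 ⇒ J = (1/24, 1/8)
4. C is the centroid of triangle TUJ ⇒ C = (1/72, 3/8)
through U parallel to CS: direction (17/72, 3/8); meets ST at Z = (17/24, 17/8)
Z = S + t·(T−S) with t = -11/6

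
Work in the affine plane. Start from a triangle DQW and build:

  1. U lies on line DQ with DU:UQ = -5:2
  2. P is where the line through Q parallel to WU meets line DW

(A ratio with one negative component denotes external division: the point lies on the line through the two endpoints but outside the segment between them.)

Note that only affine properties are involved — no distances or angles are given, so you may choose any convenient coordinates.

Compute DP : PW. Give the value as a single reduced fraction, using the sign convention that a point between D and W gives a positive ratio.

Assign D = (0, 0), Q = (1, 0), W = (0, 1) — the answer is frame-independent, so this choice is without loss of generality.
1. U lies on line DQ with DU:UQ = -5:2 ⇒ U = (5/3, 0)
2. P is where the line through Q parallel to WU meets line DW ⇒ P = (0, 3/5)
P = D + t·(W−D) with t = 3/5, so DP:PW = t:(1−t) = 3/5:2/5

DP:PW = 3/2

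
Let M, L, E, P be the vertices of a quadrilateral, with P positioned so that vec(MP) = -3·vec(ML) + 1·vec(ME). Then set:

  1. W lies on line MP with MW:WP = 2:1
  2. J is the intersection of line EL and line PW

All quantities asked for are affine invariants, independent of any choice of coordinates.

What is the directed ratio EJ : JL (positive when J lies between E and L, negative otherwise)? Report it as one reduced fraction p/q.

EJ:JL = -3

Work in coordinates with M = (0, 0), L = (1, 0), E = (0, 1), P = (-3, 1).
1. W lies on line MP with MW:WP = 2:1 ⇒ W = (-2, 2/3)
2. J is the intersection of line EL and line PW ⇒ J = (3/2, -1/2)
J = E + t·(L−E) with t = 3/2, so EJ:JL = t:(1−t) = 3/2:-1/2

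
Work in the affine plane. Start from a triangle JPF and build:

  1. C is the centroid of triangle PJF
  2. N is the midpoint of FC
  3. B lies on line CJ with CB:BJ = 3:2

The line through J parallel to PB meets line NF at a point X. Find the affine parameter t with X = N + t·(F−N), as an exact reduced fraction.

t = -9/4

Assign J = (0, 0), P = (1, 0), F = (0, 1) — the answer is frame-independent, so this choice is without loss of generality.
1. C is the centroid of triangle PJF ⇒ C = (1/3, 1/3)
2. N is the midpoint of FC ⇒ N = (1/6, 2/3)
3. B lies on line CJ with CB:BJ = 3:2 ⇒ B = (2/15, 2/15)
through J parallel to PB: direction (-13/15, 2/15); meets NF at X = (13/24, -1/12)
X = N + t·(F−N) with t = -9/4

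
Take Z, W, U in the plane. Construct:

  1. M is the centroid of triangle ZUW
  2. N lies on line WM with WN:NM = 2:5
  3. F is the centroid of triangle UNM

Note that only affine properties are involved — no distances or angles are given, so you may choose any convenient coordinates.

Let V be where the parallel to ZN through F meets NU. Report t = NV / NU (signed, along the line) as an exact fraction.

Choose coordinates Z = (0, 0), W = (1, 0), U = (0, 1).
1. M is the centroid of triangle ZUW ⇒ M = (1/3, 1/3)
2. N lies on line WM with WN:NM = 2:5 ⇒ N = (17/21, 2/21)
3. F is the centroid of triangle UNM ⇒ F = (8/21, 10/21)
through F parallel to ZN: direction (17/21, 2/21); meets NU at V = (29/63, 520/1071)
V = N + t·(U−N) with t = 22/51

t = 22/51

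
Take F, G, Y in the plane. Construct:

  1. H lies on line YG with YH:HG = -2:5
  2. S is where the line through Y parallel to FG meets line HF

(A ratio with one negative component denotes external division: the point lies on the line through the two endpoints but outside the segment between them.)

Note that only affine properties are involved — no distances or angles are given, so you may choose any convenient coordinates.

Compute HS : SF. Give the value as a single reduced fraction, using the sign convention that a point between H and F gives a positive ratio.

HS:SF = 2/3

Assign F = (0, 0), G = (1, 0), Y = (0, 1) — the answer is frame-independent, so this choice is without loss of generality.
1. H lies on line YG with YH:HG = -2:5 ⇒ H = (-2/3, 5/3)
2. S is where the line through Y parallel to FG meets line HF ⇒ S = (-2/5, 1)
S = H + t·(F−H) with t = 2/5, so HS:SF = t:(1−t) = 2/5:3/5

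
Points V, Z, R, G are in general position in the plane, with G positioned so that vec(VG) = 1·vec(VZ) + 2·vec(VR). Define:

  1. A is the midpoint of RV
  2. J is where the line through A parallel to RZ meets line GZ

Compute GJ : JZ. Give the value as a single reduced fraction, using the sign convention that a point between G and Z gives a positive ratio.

Set V = (0, 0), Z = (1, 0), R = (0, 1), G = (1, 2); any affine frame gives the same invariant.
1. A is the midpoint of RV ⇒ A = (0, 1/2)
2. J is where the line through A parallel to RZ meets line GZ ⇒ J = (1, -1/2)
J = G + t·(Z−G) with t = 5/4, so GJ:JZ = t:(1−t) = 5/4:-1/4

GJ:JZ = -5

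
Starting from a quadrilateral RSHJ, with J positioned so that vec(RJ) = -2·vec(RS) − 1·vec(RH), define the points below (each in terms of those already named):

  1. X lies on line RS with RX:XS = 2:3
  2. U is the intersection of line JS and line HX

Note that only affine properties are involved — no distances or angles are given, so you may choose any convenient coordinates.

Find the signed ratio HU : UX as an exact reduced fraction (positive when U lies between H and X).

Work in coordinates with R = (0, 0), S = (1, 0), H = (0, 1), J = (-2, -1).
1. X lies on line RS with RX:XS = 2:3 ⇒ X = (2/5, 0)
2. U is the intersection of line JS and line HX ⇒ U = (8/17, -3/17)
U = H + t·(X−H) with t = 20/17, so HU:UX = t:(1−t) = 20/17:-3/17

HU:UX = -20/3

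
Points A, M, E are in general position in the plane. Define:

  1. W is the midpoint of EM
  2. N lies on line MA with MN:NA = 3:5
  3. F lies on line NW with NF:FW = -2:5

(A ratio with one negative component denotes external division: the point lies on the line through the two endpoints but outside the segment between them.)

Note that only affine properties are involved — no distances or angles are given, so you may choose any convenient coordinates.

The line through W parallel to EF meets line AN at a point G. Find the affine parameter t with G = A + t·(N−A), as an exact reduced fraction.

t = 49/40

Set A = (0, 0), M = (1, 0), E = (0, 1); any affine frame gives the same invariant.
1. W is the midpoint of EM ⇒ W = (1/2, 1/2)
2. N lies on line MA with MN:NA = 3:5 ⇒ N = (5/8, 0)
3. F lies on line NW with NF:FW = -2:5 ⇒ F = (17/24, -1/3)
through W parallel to EF: direction (17/24, -4/3); meets AN at G = (49/64, 0)
G = A + t·(N−A) with t = 49/40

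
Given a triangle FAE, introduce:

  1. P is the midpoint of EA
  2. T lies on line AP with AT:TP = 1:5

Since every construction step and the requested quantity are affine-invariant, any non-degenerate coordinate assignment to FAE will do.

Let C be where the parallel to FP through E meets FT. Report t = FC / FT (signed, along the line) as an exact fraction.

Set F = (0, 0), A = (1, 0), E = (0, 1); any affine frame gives the same invariant.
1. P is the midpoint of EA ⇒ P = (1/2, 1/2)
2. T lies on line AP with AT:TP = 1:5 ⇒ T = (11/12, 1/12)
through E parallel to FP: direction (1/2, 1/2); meets FT at C = (-11/10, -1/10)
C = F + t·(T−F) with t = -6/5

t = -6/5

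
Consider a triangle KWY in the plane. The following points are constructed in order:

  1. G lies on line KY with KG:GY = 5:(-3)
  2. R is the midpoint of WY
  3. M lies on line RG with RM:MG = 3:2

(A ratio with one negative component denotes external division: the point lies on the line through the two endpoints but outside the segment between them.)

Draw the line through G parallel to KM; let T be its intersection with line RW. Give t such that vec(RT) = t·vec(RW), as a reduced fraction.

t = -25/19

Work in coordinates with K = (0, 0), W = (1, 0), Y = (0, 1).
1. G lies on line KY with KG:GY = 5:(-3) ⇒ G = (0, 5/2)
2. R is the midpoint of WY ⇒ R = (1/2, 1/2)
3. M lies on line RG with RM:MG = 3:2 ⇒ M = (1/5, 17/10)
through G parallel to KM: direction (1/5, 17/10); meets RW at T = (-3/19, 22/19)
T = R + t·(W−R) with t = -25/19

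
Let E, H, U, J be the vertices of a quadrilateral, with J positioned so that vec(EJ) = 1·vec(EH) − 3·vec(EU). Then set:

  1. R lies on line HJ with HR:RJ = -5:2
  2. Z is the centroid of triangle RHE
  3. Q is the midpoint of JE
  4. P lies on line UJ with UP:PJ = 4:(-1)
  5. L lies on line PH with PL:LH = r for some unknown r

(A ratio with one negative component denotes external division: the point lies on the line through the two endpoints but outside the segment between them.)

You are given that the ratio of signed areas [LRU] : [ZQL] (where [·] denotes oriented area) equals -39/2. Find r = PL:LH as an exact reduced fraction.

Choose coordinates E = (0, 0), H = (1, 0), U = (0, 1), J = (1, -3).
1. R lies on line HJ with HR:RJ = -5:2 ⇒ R = (1, -5)
2. Z is the centroid of triangle RHE ⇒ Z = (2/3, -5/3)
3. Q is the midpoint of JE ⇒ Q = (1/2, -3/2)
4. P lies on line UJ with UP:PJ = 4:(-1) ⇒ P = (4/3, -13/3)
5. With PL:LH = r, write λ = r/(r+1) so L = P + λ·(H−P); L is affine-linear in λ
Every point depending on L is an affine combination of L and λ-independent points, so each such coordinate is linear in λ; the λ² term in each signed area is a multiple of (H−P)×(H−P) = 0, so 2·[LRU] and 2·[ZQL] are each linear in λ. Evaluating at λ=0 and λ=1:
  2·[LRU] = -7/3·λ − 8/3,   2·[ZQL] = -2/3·λ + 1/3
So [LRU]:[ZQL] = (-7/3·λ − 8/3) / (-2/3·λ + 1/3). Setting this equal to -39/2:
  -7/3·λ − 8/3 = -39/2·(-2/3·λ + 1/3)  ⇒  λ = 1/4
Then r = λ/(1−λ) = (1/4)/(3/4) = 1/3. Check: with r = 1/3, L = (5/4, -13/4) and [LRU]:[ZQL] = -39/2 as required.

r = 1/3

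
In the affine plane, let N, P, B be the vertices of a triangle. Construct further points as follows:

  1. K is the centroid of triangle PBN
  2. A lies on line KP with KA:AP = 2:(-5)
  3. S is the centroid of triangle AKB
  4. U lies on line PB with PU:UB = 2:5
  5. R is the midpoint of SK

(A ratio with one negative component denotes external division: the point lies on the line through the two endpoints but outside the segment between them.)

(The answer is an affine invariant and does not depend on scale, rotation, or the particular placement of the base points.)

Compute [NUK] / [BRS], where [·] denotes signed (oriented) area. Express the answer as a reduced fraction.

[NUK]:[BRS] = -27/7

Set N = (0, 0), P = (1, 0), B = (0, 1); any affine frame gives the same invariant.
1. K is the centroid of triangle PBN ⇒ K = (1/3, 1/3)
2. A lies on line KP with KA:AP = 2:(-5) ⇒ A = (-1/9, 5/9)
3. S is the centroid of triangle AKB ⇒ S = (2/27, 17/27)
4. U lies on line PB with PU:UB = 2:5 ⇒ U = (5/7, 2/7)
5. R is the midpoint of SK ⇒ R = (11/54, 13/27)
2·[NUK] = 1/7, 2·[BRS] = -1/27
[NUK]:[BRS] = 1/7:-1/27 = -27/7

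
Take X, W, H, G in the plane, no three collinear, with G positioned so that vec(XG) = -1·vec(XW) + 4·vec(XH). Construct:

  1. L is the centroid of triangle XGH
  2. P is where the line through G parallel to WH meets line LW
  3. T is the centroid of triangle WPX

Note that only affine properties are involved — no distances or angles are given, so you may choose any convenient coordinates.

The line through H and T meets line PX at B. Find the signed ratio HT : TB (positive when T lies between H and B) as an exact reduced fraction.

HT:TB = 11/10

Work in coordinates with X = (0, 0), W = (1, 0), H = (0, 1), G = (-1, 4).
1. L is the centroid of triangle XGH ⇒ L = (-1/3, 5/3)
2. P is where the line through G parallel to WH meets line LW ⇒ P = (-7, 10)
3. T is the centroid of triangle WPX ⇒ T = (-2, 10/3)
line HT meets PX at B = (-42/11, 60/11)
T = H + t·(B−H) with t = 11/21, so HT:TB = 11/21:10/21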